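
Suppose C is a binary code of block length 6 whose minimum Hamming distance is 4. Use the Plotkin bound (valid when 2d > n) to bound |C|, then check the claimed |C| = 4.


Plotkin bound M ≤ 4; given |C| = 4 ≤ bound (satisfied).

Check applicability: 2d = 8, n = 6.
2d − n = 2 > 0, so Plotkin applies.
Compute d/(2d−n) = 4/2 ≈ 2.0000.
⌊d/(2d−n)⌋ = 2.
Plotkin bound: M ≤ 2·2 = 4.
Given |C| = 4, check: satisfied.
This |C| is at the Plotkin bound.


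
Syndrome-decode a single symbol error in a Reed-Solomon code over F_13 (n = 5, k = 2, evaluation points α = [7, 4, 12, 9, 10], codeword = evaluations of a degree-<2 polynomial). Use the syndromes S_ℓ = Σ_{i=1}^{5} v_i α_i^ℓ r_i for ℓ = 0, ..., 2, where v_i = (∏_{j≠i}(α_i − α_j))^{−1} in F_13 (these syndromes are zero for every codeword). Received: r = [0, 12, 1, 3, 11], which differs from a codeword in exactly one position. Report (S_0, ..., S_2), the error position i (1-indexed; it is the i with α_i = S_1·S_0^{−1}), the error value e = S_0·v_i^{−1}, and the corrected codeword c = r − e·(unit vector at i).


S = (2, 8, 6), error at position 2, error magnitude e = 10, c = [0, 2, 1, 3, 11].

Step 1: column multipliers v_i = (∏_{j≠i}(α_i − α_j))^{−1} mod 13.
  i = 1 (α = 7): (7−4)(7−12)(7−9)(7−10) = 3·(−5)·(−2)·(−3) = −90 ≡ 1, so v_1 = 1^{−1} = 1 (mod 13).
  i = 2 (α = 4): (4−7)(4−12)(4−9)(4−10) = (−3)·(−8)·(−5)·(−6) = 720 ≡ 5, so v_2 = 5^{−1} = 8 (mod 13).
  i = 3 (α = 12): (12−7)(12−4)(12−9)(12−10) = 5·8·3·2 = 240 ≡ 6, so v_3 = 6^{−1} = 11 (mod 13).
  i = 4 (α = 9): (9−7)(9−4)(9−12)(9−10) = 2·5·(−3)·(−1) = 30 ≡ 4, so v_4 = 4^{−1} = 10 (mod 13).
  i = 5 (α = 10): (10−7)(10−4)(10−12)(10−9) = 3·6·(−2)·1 = −36 ≡ 3, so v_5 = 3^{−1} = 9 (mod 13).
  v = [1, 8, 11, 10, 9].
Step 2: syndromes of r = [0, 12, 1, 3, 11] (all sums mod 13).
  S_0 = Σ v_i r_i = 1·0 + 8·12 + 11·1 + 10·3 + 9·11 = 236 ≡ 2.
  S_1 = Σ v_i α_i r_i = 1·7·0 + 8·4·12 + 11·12·1 + 10·9·3 + 9·10·11 = 1776 ≡ 8.
  α_i^2 mod 13 = [10, 3, 1, 3, 9].
  S_2 = Σ v_i α_i^2 r_i = 1·10·0 + 8·3·12 + 11·1·1 + 10·3·3 + 9·9·11 = 1280 ≡ 6.
  S = (2, 8, 6) ≠ 0, so r is not a codeword (an error is present).
Step 3: locate the error. For a single error e at position i, S_ℓ = v_i·e·α_i^ℓ, so α_err = S_1/S_0.
  S_0^{−1} = 2^{−1} = 7 (mod 13), so α_err = 8·7 = 56 ≡ 4 = α_2. Error position i = 2.
  Consistency check: S_2/S_1 = 6·5 = 30 ≡ 4 = α_err ✓ (single-error assumption holds).
Step 4: error magnitude e = S_0/v_2 = S_0·∏_{j≠2}(α_2 − α_j) = 2·5 = 10 ≡ 10 (mod 13).
Step 5: correct position 2: c_2 = r_2 − e = 12 − 10 ≡ 2 (mod 13). Hence c = [0, 2, 1, 3, 11].
  Check: interpolating c through the α_i gives m(x) = 9 + 8·x (degree < 2) with m(α_i) = c_i for every i, so c is indeed a codeword.


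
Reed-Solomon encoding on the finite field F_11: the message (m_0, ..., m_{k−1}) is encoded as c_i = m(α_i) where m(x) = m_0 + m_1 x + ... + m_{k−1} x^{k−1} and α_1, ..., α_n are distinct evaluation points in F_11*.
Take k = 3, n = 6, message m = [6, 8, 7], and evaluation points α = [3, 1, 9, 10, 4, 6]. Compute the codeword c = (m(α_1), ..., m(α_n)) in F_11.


c = [5, 10, 7, 5, 7, 9]

Message polynomial: m(x) = 6 + 8·x + 7·x^2 (mod 11).
For each evaluation point α_i, compute m(α_i) mod 11:
  α_1 = 3: Horner steps 7 → 7 → 5, so m(3) = 5.
  α_2 = 1: Horner steps 7 → 4 → 10, so m(1) = 10.
  α_3 = 9: Horner steps 7 → 5 → 7, so m(9) = 7.
  α_4 = 10: Horner steps 7 → 1 → 5, so m(10) = 5.
  α_5 = 4: Horner steps 7 → 3 → 7, so m(4) = 7.
  α_6 = 6: Horner steps 7 → 6 → 9, so m(6) = 9.
Codeword c = [5, 10, 7, 5, 7, 9] ∈ F_11^6.


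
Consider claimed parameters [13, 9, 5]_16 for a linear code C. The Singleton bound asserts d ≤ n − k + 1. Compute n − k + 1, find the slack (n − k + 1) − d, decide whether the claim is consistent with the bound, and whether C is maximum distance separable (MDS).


Singleton RHS = n − k + 1 = 5, slack = 0, bound satisfied, MDS.

Singleton bound: d ≤ n − k + 1.
Here n = 13, k = 9, so n − k + 1 = 5.
Given d = 5, check d ≤ 5: YES.
Slack = (n − k + 1) − d = 0.
The code is MDS (slack = 0).
Description: the claimed parameters are [13, 9, 5]_16; such a code would be MDS (meets Singleton bound).


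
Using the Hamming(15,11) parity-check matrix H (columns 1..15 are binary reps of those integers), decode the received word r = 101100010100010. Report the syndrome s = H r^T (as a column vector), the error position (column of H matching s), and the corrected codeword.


s = (1, 0, 1, 0)^T, error position = 10, corrected codeword c = 101100010000010

Compute s = H r^T mod 2 one row at a time:
  s_1 = 1 + 0 + 1 + 0 + 0 + 0 + 1 + 0 = 3 ≡ 1 (mod 2).
  s_2 = 1 + 0 + 0 + 0 + 0 + 0 + 1 + 0 = 2 ≡ 0 (mod 2).
  s_3 = 0 + 1 + 0 + 0 + 1 + 0 + 1 + 0 = 3 ≡ 1 (mod 2).
  s_4 = 1 + 1 + 0 + 0 + 0 + 0 + 0 + 0 = 2 ≡ 0 (mod 2).
s = (1, 0, 1, 0)^T — this equals column 10 of H (binary 1010), so error is at position 10.
Correct: flip bit 10 of r = 101100010100010 to get c = 101100010000010.


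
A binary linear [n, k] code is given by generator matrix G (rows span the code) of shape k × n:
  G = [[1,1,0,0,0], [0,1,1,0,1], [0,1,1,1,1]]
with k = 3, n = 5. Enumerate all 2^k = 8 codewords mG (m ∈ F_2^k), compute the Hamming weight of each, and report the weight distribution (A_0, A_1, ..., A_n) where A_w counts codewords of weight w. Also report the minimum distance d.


Weight distribution: A_0 = 1, A_1 = 1, A_2 = 1, A_3 = 3, A_4 = 2. Minimum distance d = 1.

Enumerate all 2^3 = 8 messages m ∈ F_2^3.
For each, compute codeword c = mG in F_2^5, then tally its weight.
  m = 000 → c = 00000, weight = 0.
  m = 100 → c = 11000, weight = 2.
  m = 010 → c = 01101, weight = 3.
  m = 110 → c = 10101, weight = 3.
  m = 001 → c = 01111, weight = 4.
  m = 101 → c = 10111, weight = 4.
  m = 011 → c = 00010, weight = 1.
  m = 111 → c = 11010, weight = 3.
Tally weights:
  weight 0: 1 codewords.
  weight 1: 1 codewords.
  weight 2: 1 codewords.
  weight 3: 3 codewords.
  weight 4: 2 codewords.
Minimum distance d = smallest w > 0 with A_w > 0 = 1.
Sanity: Σ A_w = 8 = 2^3 = 8 ✓.


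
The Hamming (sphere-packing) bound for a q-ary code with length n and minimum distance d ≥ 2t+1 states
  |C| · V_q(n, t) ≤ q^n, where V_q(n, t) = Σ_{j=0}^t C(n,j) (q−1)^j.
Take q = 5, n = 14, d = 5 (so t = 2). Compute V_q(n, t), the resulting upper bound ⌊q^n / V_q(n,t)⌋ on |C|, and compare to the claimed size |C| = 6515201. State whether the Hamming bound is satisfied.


V_q(n, t) = 1513, q^n = 6103515625, Hamming bound = 4034048, |C| = 6515201 > bound (violated).

Step 1: Compute V_q(n, t) = Σ_{j=0}^2 C(n, j) (q−1)^j.
  j = 0: C(14,0)·(4)^0 = 1·1 = 1.
  j = 1: C(14,1)·(4)^1 = 14·4 = 56.
  j = 2: C(14,2)·(4)^2 = 91·16 = 1456.
  V_q(n, t) = 1 + 56 + 1456 = 1513.
Step 2: q^n = 5^14 = 6103515625.
Step 3: Hamming bound ⌊q^n / V_q(n,t)⌋ = ⌊6103515625/1513⌋ = 4034048.
Step 4: Compare |C| = 6515201 to 4034048: violated.
The claimed |C| lies above the Hamming bound, so no 5-ary code of length 14 with d ≥ 5 can have 6515201 codewords.


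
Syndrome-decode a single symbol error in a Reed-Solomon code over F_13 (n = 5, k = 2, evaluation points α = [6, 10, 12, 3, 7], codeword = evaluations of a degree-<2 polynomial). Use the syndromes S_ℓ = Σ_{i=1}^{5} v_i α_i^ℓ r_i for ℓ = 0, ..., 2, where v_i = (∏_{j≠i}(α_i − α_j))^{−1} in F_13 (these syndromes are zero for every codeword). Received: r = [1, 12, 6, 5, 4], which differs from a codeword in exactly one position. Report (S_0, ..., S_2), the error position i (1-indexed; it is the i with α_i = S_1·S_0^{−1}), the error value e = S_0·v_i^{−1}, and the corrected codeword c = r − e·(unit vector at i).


S = (12, 3, 4), error at position 2, error magnitude e = 12, c = [1, 0, 6, 5, 4].

Step 1: column multipliers v_i = (∏_{j≠i}(α_i − α_j))^{−1} mod 13.
  i = 1 (α = 6): (6−10)(6−12)(6−3)(6−7) = (−4)·(−6)·3·(−1) = −72 ≡ 6, so v_1 = 6^{−1} = 11 (mod 13).
  i = 2 (α = 10): (10−6)(10−12)(10−3)(10−7) = 4·(−2)·7·3 = −168 ≡ 1, so v_2 = 1^{−1} = 1 (mod 13).
  i = 3 (α = 12): (12−6)(12−10)(12−3)(12−7) = 6·2·9·5 = 540 ≡ 7, so v_3 = 7^{−1} = 2 (mod 13).
  i = 4 (α = 3): (3−6)(3−10)(3−12)(3−7) = (−3)·(−7)·(−9)·(−4) = 756 ≡ 2, so v_4 = 2^{−1} = 7 (mod 13).
  i = 5 (α = 7): (7−6)(7−10)(7−12)(7−3) = 1·(−3)·(−5)·4 = 60 ≡ 8, so v_5 = 8^{−1} = 5 (mod 13).
  v = [11, 1, 2, 7, 5].
Step 2: syndromes of r = [1, 12, 6, 5, 4] (all sums mod 13).
  S_0 = Σ v_i r_i = 11·1 + 1·12 + 2·6 + 7·5 + 5·4 = 90 ≡ 12.
  S_1 = Σ v_i α_i r_i = 11·6·1 + 1·10·12 + 2·12·6 + 7·3·5 + 5·7·4 = 575 ≡ 3.
  α_i^2 mod 13 = [10, 9, 1, 9, 10].
  S_2 = Σ v_i α_i^2 r_i = 11·10·1 + 1·9·12 + 2·1·6 + 7·9·5 + 5·10·4 = 745 ≡ 4.
  S = (12, 3, 4) ≠ 0, so r is not a codeword (an error is present).
Step 3: locate the error. For a single error e at position i, S_ℓ = v_i·e·α_i^ℓ, so α_err = S_1/S_0.
  S_0^{−1} = 12^{−1} = 12 (mod 13), so α_err = 3·12 = 36 ≡ 10 = α_2. Error position i = 2.
  Consistency check: S_2/S_1 = 4·9 = 36 ≡ 10 = α_err ✓ (single-error assumption holds).
Step 4: error magnitude e = S_0/v_2 = S_0·∏_{j≠2}(α_2 − α_j) = 12·1 = 12 ≡ 12 (mod 13).
Step 5: correct position 2: c_2 = r_2 − e = 12 − 12 ≡ 0 (mod 13). Hence c = [1, 0, 6, 5, 4].
  Check: interpolating c through the α_i gives m(x) = 9 + 3·x (degree < 2) with m(α_i) = c_i for every i, so c is indeed a codeword.


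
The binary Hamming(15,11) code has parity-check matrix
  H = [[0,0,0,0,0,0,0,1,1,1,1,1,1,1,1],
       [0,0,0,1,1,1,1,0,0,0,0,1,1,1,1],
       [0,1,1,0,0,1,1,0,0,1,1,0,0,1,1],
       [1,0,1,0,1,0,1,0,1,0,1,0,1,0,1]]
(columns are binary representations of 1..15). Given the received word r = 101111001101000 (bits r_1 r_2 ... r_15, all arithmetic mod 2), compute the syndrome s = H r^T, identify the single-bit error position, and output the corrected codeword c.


s = (1, 0, 1, 0)^T, error position = 10, corrected codeword c = 101111001001000

Compute s = H r^T mod 2 one row at a time:
  s_1 = 0 + 1 + 1 + 0 + 1 + 0 + 0 + 0 = 3 ≡ 1 (mod 2).
  s_2 = 1 + 1 + 1 + 0 + 1 + 0 + 0 + 0 = 4 ≡ 0 (mod 2).
  s_3 = 0 + 1 + 1 + 0 + 1 + 0 + 0 + 0 = 3 ≡ 1 (mod 2).
  s_4 = 1 + 1 + 1 + 0 + 1 + 0 + 0 + 0 = 4 ≡ 0 (mod 2).
s = (1, 0, 1, 0)^T — this equals column 10 of H (binary 1010), so error is at position 10.
Correct: flip bit 10 of r = 101111001101000 to get c = 101111001001000.


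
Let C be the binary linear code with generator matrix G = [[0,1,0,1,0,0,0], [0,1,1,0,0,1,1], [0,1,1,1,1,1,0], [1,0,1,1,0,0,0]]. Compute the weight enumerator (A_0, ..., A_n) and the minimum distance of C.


Weight distribution: A_0 = 1, A_2 = 1, A_3 = 6, A_4 = 5, A_5 = 2, A_6 = 1. Minimum distance d = 2.

Enumerate all 2^4 = 16 messages m ∈ F_2^4.
For each, compute codeword c = mG in F_2^7, then tally its weight.
  m = 0000 → c = 0000000, weight = 0.
  m = 1000 → c = 0101000, weight = 2.
  m = 0100 → c = 0110011, weight = 4.
  m = 1100 → c = 0011011, weight = 4.
  m = 0010 → c = 0111110, weight = 5.
  m = 1010 → c = 0010110, weight = 3.
  m = 0110 → c = 0001101, weight = 3.
  m = 1110 → c = 0100101, weight = 3.
  m = 0001 → c = 1011000, weight = 3.
  m = 1001 → c = 1110000, weight = 3.
  m = 0101 → c = 1101011, weight = 5.
  m = 1101 → c = 1000011, weight = 3.
  m = 0011 → c = 1100110, weight = 4.
  m = 1011 → c = 1001110, weight = 4.
  m = 0111 → c = 1010101, weight = 4.
  m = 1111 → c = 1111101, weight = 6.
Tally weights:
  weight 0: 1 codewords.
  weight 2: 1 codewords.
  weight 3: 6 codewords.
  weight 4: 5 codewords.
  weight 5: 2 codewords.
  weight 6: 1 codewords.
Minimum distance d = smallest w > 0 with A_w > 0 = 2.
Sanity: Σ A_w = 16 = 2^4 = 16 ✓.


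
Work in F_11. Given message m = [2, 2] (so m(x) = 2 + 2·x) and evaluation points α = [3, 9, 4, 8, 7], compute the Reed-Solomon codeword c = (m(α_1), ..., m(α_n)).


c = [8, 9, 10, 7, 5]

Message polynomial: m(x) = 2 + 2·x (mod 11).
For each evaluation point α_i, compute m(α_i) mod 11:
  α_1 = 3: Horner steps 2 → 8, so m(3) = 8.
  α_2 = 9: Horner steps 2 → 9, so m(9) = 9.
  α_3 = 4: Horner steps 2 → 10, so m(4) = 10.
  α_4 = 8: Horner steps 2 → 7, so m(8) = 7.
  α_5 = 7: Horner steps 2 → 5, so m(7) = 5.
Codeword c = [8, 9, 10, 7, 5] ∈ F_11^5.


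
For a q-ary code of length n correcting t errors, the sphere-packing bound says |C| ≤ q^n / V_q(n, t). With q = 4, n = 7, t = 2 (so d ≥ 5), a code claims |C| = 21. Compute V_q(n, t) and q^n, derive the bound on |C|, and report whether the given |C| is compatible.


V_q(n, t) = 211, q^n = 16384, Hamming bound = 77, |C| = 21 ≤ bound (satisfied).

Step 1: Compute V_q(n, t) = Σ_{j=0}^2 C(n, j) (q−1)^j.
  j = 0: C(7,0)·(3)^0 = 1·1 = 1.
  j = 1: C(7,1)·(3)^1 = 7·3 = 21.
  j = 2: C(7,2)·(3)^2 = 21·9 = 189.
  V_q(n, t) = 1 + 21 + 189 = 211.
Step 2: q^n = 4^7 = 16384.
Step 3: Hamming bound ⌊q^n / V_q(n,t)⌋ = ⌊16384/211⌋ = 77.
Step 4: Compare |C| = 21 to 77: satisfied.
The claimed |C| lies below the Hamming bound.


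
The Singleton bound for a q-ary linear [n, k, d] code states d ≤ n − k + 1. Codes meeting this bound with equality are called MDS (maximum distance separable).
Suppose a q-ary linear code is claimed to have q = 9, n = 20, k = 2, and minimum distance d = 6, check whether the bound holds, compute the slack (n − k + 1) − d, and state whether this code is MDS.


Singleton RHS = n − k + 1 = 19, slack = 13, bound satisfied, not MDS.

Singleton bound: d ≤ n − k + 1.
Here n = 20, k = 2, so n − k + 1 = 19.
Given d = 6, check d ≤ 19: YES.
Slack = (n − k + 1) − d = 13.
The code is NOT MDS (slack = 13 > 0).
Description: the claimed parameters are [20, 2, 6]_9; such a code would be non-MDS.


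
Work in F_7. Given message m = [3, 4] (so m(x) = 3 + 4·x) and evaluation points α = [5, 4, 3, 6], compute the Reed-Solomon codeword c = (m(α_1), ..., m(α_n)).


c = [2, 5, 1, 6]

Message polynomial: m(x) = 3 + 4·x (mod 7).
For each evaluation point α_i, compute m(α_i) mod 7:
  α_1 = 5: Horner steps 4 → 2, so m(5) = 2.
  α_2 = 4: Horner steps 4 → 5, so m(4) = 5.
  α_3 = 3: Horner steps 4 → 1, so m(3) = 1.
  α_4 = 6: Horner steps 4 → 6, so m(6) = 6.
Codeword c = [2, 5, 1, 6] ∈ F_7^4.


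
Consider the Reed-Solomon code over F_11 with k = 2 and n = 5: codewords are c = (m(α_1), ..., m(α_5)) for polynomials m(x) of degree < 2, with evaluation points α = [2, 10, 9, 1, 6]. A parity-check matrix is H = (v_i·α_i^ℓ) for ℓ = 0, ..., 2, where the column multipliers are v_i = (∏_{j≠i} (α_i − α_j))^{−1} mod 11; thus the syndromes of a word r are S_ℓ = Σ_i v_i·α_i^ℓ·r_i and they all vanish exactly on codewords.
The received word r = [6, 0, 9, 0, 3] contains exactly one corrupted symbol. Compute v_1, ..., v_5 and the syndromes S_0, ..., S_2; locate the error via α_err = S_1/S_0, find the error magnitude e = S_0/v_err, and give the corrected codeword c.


S = (5, 5, 5), error at position 4, error magnitude e = 7, c = [6, 0, 9, 4, 3].

Step 1: column multipliers v_i = (∏_{j≠i}(α_i − α_j))^{−1} mod 11.
  i = 1 (α = 2): (2−10)(2−9)(2−1)(2−6) = (−8)·(−7)·1·(−4) = −224 ≡ 7, so v_1 = 7^{−1} = 8 (mod 11).
  i = 2 (α = 10): (10−2)(10−9)(10−1)(10−6) = 8·1·9·4 = 288 ≡ 2, so v_2 = 2^{−1} = 6 (mod 11).
  i = 3 (α = 9): (9−2)(9−10)(9−1)(9−6) = 7·(−1)·8·3 = −168 ≡ 8, so v_3 = 8^{−1} = 7 (mod 11).
  i = 4 (α = 1): (1−2)(1−10)(1−9)(1−6) = (−1)·(−9)·(−8)·(−5) = 360 ≡ 8, so v_4 = 8^{−1} = 7 (mod 11).
  i = 5 (α = 6): (6−2)(6−10)(6−9)(6−1) = 4·(−4)·(−3)·5 = 240 ≡ 9, so v_5 = 9^{−1} = 5 (mod 11).
  v = [8, 6, 7, 7, 5].
Step 2: syndromes of r = [6, 0, 9, 0, 3] (all sums mod 11).
  S_0 = Σ v_i r_i = 8·6 + 6·0 + 7·9 + 7·0 + 5·3 = 126 ≡ 5.
  S_1 = Σ v_i α_i r_i = 8·2·6 + 6·10·0 + 7·9·9 + 7·1·0 + 5·6·3 = 753 ≡ 5.
  α_i^2 mod 11 = [4, 1, 4, 1, 3].
  S_2 = Σ v_i α_i^2 r_i = 8·4·6 + 6·1·0 + 7·4·9 + 7·1·0 + 5·3·3 = 489 ≡ 5.
  S = (5, 5, 5) ≠ 0, so r is not a codeword (an error is present).
Step 3: locate the error. For a single error e at position i, S_ℓ = v_i·e·α_i^ℓ, so α_err = S_1/S_0.
  S_0^{−1} = 5^{−1} = 9 (mod 11), so α_err = 5·9 = 45 ≡ 1 = α_4. Error position i = 4.
  Consistency check: S_2/S_1 = 5·9 = 45 ≡ 1 = α_err ✓ (single-error assumption holds).
Step 4: error magnitude e = S_0/v_4 = S_0·∏_{j≠4}(α_4 − α_j) = 5·8 = 40 ≡ 7 (mod 11).
Step 5: correct position 4: c_4 = r_4 − e = 0 − 7 ≡ 4 (mod 11). Hence c = [6, 0, 9, 4, 3].
  Check: interpolating c through the α_i gives m(x) = 2 + 2·x (degree < 2) with m(α_i) = c_i for every i, so c is indeed a codeword.


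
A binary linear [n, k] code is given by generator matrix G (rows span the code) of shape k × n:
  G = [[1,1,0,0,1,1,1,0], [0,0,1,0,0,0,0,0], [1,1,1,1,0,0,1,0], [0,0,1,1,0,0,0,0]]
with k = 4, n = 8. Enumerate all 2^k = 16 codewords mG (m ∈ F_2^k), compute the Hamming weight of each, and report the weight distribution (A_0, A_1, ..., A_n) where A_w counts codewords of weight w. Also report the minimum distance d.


Weight distribution: A_0 = 1, A_1 = 2, A_2 = 2, A_3 = 3, A_4 = 3, A_5 = 2, A_6 = 2, A_7 = 1. Minimum distance d = 1.

Enumerate all 2^4 = 16 messages m ∈ F_2^4.
For each, compute codeword c = mG in F_2^8, then tally its weight.
  m = 0000 → c = 00000000, weight = 0.
  m = 1000 → c = 11001110, weight = 5.
  m = 0100 → c = 00100000, weight = 1.
  m = 1100 → c = 11101110, weight = 6.
  m = 0010 → c = 11110010, weight = 5.
  m = 1010 → c = 00111100, weight = 4.
  m = 0110 → c = 11010010, weight = 4.
  m = 1110 → c = 00011100, weight = 3.
  m = 0001 → c = 00110000, weight = 2.
  m = 1001 → c = 11111110, weight = 7.
  m = 0101 → c = 00010000, weight = 1.
  m = 1101 → c = 11011110, weight = 6.
  m = 0011 → c = 11000010, weight = 3.
  m = 1011 → c = 00001100, weight = 2.
  m = 0111 → c = 11100010, weight = 4.
  m = 1111 → c = 00101100, weight = 3.
Tally weights:
  weight 0: 1 codewords.
  weight 1: 2 codewords.
  weight 2: 2 codewords.
  weight 3: 3 codewords.
  weight 4: 3 codewords.
  weight 5: 2 codewords.
  weight 6: 2 codewords.
  weight 7: 1 codewords.
Minimum distance d = smallest w > 0 with A_w > 0 = 1.
Sanity: Σ A_w = 16 = 2^4 = 16 ✓.


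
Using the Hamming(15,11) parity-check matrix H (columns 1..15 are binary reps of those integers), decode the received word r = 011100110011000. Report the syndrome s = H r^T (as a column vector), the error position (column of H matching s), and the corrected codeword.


s = (1, 1, 0, 1)^T, error position = 13, corrected codeword c = 011100110011100

Compute s = H r^T mod 2 one row at a time:
  s_1 = 1 + 0 + 0 + 1 + 1 + 0 + 0 + 0 = 3 ≡ 1 (mod 2).
  s_2 = 1 + 0 + 0 + 1 + 1 + 0 + 0 + 0 = 3 ≡ 1 (mod 2).
  s_3 = 1 + 1 + 0 + 1 + 0 + 1 + 0 + 0 = 4 ≡ 0 (mod 2).
  s_4 = 0 + 1 + 0 + 1 + 0 + 1 + 0 + 0 = 3 ≡ 1 (mod 2).
s = (1, 1, 0, 1)^T — this equals column 13 of H (binary 1101), so error is at position 13.
Correct: flip bit 13 of r = 011100110011000 to get c = 011100110011100.


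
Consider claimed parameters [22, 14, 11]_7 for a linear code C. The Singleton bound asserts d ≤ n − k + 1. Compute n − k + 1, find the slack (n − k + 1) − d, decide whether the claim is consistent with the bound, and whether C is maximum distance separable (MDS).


Singleton RHS = n − k + 1 = 9, slack = -2, bound violated (no such code; not MDS).

Singleton bound: d ≤ n − k + 1.
Here n = 22, k = 14, so n − k + 1 = 9.
Given d = 11, check d ≤ 9: NO.
Slack = (n − k + 1) − d = -2.
The slack is negative: d = 11 exceeds n − k + 1 = 9 by 2, so the Singleton bound is violated and no linear [22, 14, 11]_7 code can exist. In particular it is not MDS (MDS requires d = n − k + 1 exactly).
Description: the claimed parameters are [22, 14, 11]_7; such a code would be impossible (violates the Singleton bound).


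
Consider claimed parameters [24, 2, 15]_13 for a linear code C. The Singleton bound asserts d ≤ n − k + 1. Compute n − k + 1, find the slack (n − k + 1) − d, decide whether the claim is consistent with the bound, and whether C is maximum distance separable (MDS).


Singleton RHS = n − k + 1 = 23, slack = 8, bound satisfied, not MDS.

Singleton bound: d ≤ n − k + 1.
Here n = 24, k = 2, so n − k + 1 = 23.
Given d = 15, check d ≤ 23: YES.
Slack = (n − k + 1) − d = 8.
The code is NOT MDS (slack = 8 > 0).
Description: the claimed parameters are [24, 2, 15]_13; such a code would be non-MDS.


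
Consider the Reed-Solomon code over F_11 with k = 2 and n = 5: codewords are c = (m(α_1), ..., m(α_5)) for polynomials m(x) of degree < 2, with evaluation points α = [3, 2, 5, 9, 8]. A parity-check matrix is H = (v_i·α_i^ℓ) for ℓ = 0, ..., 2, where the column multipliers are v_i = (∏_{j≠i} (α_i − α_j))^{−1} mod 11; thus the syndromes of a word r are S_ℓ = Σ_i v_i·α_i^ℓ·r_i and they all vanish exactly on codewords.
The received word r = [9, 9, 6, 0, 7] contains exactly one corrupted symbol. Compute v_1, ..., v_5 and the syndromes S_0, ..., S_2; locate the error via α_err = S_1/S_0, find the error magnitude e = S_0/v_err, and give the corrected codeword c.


S = (3, 6, 1), error at position 2, error magnitude e = 4, c = [9, 5, 6, 0, 7].

Step 1: column multipliers v_i = (∏_{j≠i}(α_i − α_j))^{−1} mod 11.
  i = 1 (α = 3): (3−2)(3−5)(3−9)(3−8) = 1·(−2)·(−6)·(−5) = −60 ≡ 6, so v_1 = 6^{−1} = 2 (mod 11).
  i = 2 (α = 2): (2−3)(2−5)(2−9)(2−8) = (−1)·(−3)·(−7)·(−6) = 126 ≡ 5, so v_2 = 5^{−1} = 9 (mod 11).
  i = 3 (α = 5): (5−3)(5−2)(5−9)(5−8) = 2·3·(−4)·(−3) = 72 ≡ 6, so v_3 = 6^{−1} = 2 (mod 11).
  i = 4 (α = 9): (9−3)(9−2)(9−5)(9−8) = 6·7·4·1 = 168 ≡ 3, so v_4 = 3^{−1} = 4 (mod 11).
  i = 5 (α = 8): (8−3)(8−2)(8−5)(8−9) = 5·6·3·(−1) = −90 ≡ 9, so v_5 = 9^{−1} = 5 (mod 11).
  v = [2, 9, 2, 4, 5].
Step 2: syndromes of r = [9, 9, 6, 0, 7] (all sums mod 11).
  S_0 = Σ v_i r_i = 2·9 + 9·9 + 2·6 + 4·0 + 5·7 = 146 ≡ 3.
  S_1 = Σ v_i α_i r_i = 2·3·9 + 9·2·9 + 2·5·6 + 4·9·0 + 5·8·7 = 556 ≡ 6.
  α_i^2 mod 11 = [9, 4, 3, 4, 9].
  S_2 = Σ v_i α_i^2 r_i = 2·9·9 + 9·4·9 + 2·3·6 + 4·4·0 + 5·9·7 = 837 ≡ 1.
  S = (3, 6, 1) ≠ 0, so r is not a codeword (an error is present).
Step 3: locate the error. For a single error e at position i, S_ℓ = v_i·e·α_i^ℓ, so α_err = S_1/S_0.
  S_0^{−1} = 3^{−1} = 4 (mod 11), so α_err = 6·4 = 24 ≡ 2 = α_2. Error position i = 2.
  Consistency check: S_2/S_1 = 1·2 = 2 ≡ 2 = α_err ✓ (single-error assumption holds).
Step 4: error magnitude e = S_0/v_2 = S_0·∏_{j≠2}(α_2 − α_j) = 3·5 = 15 ≡ 4 (mod 11).
Step 5: correct position 2: c_2 = r_2 − e = 9 − 4 ≡ 5 (mod 11). Hence c = [9, 5, 6, 0, 7].
  Check: interpolating c through the α_i gives m(x) = 8 + 4·x (degree < 2) with m(α_i) = c_i for every i, so c is indeed a codeword.


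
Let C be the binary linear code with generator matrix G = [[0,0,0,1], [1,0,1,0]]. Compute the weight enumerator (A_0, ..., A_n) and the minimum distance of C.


Weight distribution: A_0 = 1, A_1 = 1, A_2 = 1, A_3 = 1. Minimum distance d = 1.

Enumerate all 2^2 = 4 messages m ∈ F_2^2.
For each, compute codeword c = mG in F_2^4, then tally its weight.
  m = 00 → c = 0000, weight = 0.
  m = 10 → c = 0001, weight = 1.
  m = 01 → c = 1010, weight = 2.
  m = 11 → c = 1011, weight = 3.
Tally weights:
  weight 0: 1 codewords.
  weight 1: 1 codewords.
  weight 2: 1 codewords.
  weight 3: 1 codewords.
Minimum distance d = smallest w > 0 with A_w > 0 = 1.
Sanity: Σ A_w = 4 = 2^2 = 4 ✓.


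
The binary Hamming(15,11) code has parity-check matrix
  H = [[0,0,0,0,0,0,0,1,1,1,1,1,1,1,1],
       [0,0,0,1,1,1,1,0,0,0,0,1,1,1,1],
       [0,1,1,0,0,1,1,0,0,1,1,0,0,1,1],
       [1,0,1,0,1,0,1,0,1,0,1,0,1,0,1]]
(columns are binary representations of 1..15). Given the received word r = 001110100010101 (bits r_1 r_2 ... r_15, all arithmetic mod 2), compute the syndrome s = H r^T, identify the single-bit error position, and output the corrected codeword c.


s = (1, 1, 0, 0)^T, error position = 12, corrected codeword c = 001110100011101

Compute s = H r^T mod 2 one row at a time:
  s_1 = 0 + 0 + 0 + 1 + 0 + 1 + 0 + 1 = 3 ≡ 1 (mod 2).
  s_2 = 1 + 1 + 0 + 1 + 0 + 1 + 0 + 1 = 5 ≡ 1 (mod 2).
  s_3 = 0 + 1 + 0 + 1 + 0 + 1 + 0 + 1 = 4 ≡ 0 (mod 2).
  s_4 = 0 + 1 + 1 + 1 + 0 + 1 + 1 + 1 = 6 ≡ 0 (mod 2).
s = (1, 1, 0, 0)^T — this equals column 12 of H (binary 1100), so error is at position 12.
Correct: flip bit 12 of r = 001110100010101 to get c = 001110100011101.


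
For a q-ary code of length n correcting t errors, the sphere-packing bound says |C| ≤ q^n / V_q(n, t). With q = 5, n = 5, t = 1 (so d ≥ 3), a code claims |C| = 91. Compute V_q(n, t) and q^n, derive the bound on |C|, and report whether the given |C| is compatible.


V_q(n, t) = 21, q^n = 3125, Hamming bound = 148, |C| = 91 ≤ bound (satisfied).

Step 1: Compute V_q(n, t) = Σ_{j=0}^1 C(n, j) (q−1)^j.
  j = 0: C(5,0)·(4)^0 = 1·1 = 1.
  j = 1: C(5,1)·(4)^1 = 5·4 = 20.
  V_q(n, t) = 1 + 20 = 21.
Step 2: q^n = 5^5 = 3125.
Step 3: Hamming bound ⌊q^n / V_q(n,t)⌋ = ⌊3125/21⌋ = 148.
Step 4: Compare |C| = 91 to 148: satisfied.
The claimed |C| lies below the Hamming bound.


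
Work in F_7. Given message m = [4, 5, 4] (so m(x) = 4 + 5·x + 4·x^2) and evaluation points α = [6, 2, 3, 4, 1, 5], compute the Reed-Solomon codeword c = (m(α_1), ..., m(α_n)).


c = [3, 2, 6, 4, 6, 3]

Message polynomial: m(x) = 4 + 5·x + 4·x^2 (mod 7).
For each evaluation point α_i, compute m(α_i) mod 7:
  α_1 = 6: Horner steps 4 → 1 → 3, so m(6) = 3.
  α_2 = 2: Horner steps 4 → 6 → 2, so m(2) = 2.
  α_3 = 3: Horner steps 4 → 3 → 6, so m(3) = 6.
  α_4 = 4: Horner steps 4 → 0 → 4, so m(4) = 4.
  α_5 = 1: Horner steps 4 → 2 → 6, so m(1) = 6.
  α_6 = 5: Horner steps 4 → 4 → 3, so m(5) = 3.
Codeword c = [3, 2, 6, 4, 6, 3] ∈ F_7^6.


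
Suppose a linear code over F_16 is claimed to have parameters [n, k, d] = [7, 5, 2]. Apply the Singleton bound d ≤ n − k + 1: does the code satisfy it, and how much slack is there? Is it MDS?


Singleton RHS = n − k + 1 = 3, slack = 1, bound satisfied, not MDS.

Singleton bound: d ≤ n − k + 1.
Here n = 7, k = 5, so n − k + 1 = 3.
Given d = 2, check d ≤ 3: YES.
Slack = (n − k + 1) − d = 1.
The code is NOT MDS (slack = 1 > 0).
Description: the claimed parameters are [7, 5, 2]_16; such a code would be non-MDS.


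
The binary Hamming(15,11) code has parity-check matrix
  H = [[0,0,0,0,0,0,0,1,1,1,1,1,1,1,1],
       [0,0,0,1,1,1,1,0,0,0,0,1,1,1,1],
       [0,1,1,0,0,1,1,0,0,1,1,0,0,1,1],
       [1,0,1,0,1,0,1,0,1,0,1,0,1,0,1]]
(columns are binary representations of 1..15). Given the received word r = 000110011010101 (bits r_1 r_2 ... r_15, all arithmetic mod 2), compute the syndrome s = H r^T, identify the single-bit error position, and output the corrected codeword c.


s = (1, 0, 0, 1)^T, error position = 9, corrected codeword c = 000110010010101

Compute s = H r^T mod 2 one row at a time:
  s_1 = 1 + 1 + 0 + 1 + 0 + 1 + 0 + 1 = 5 ≡ 1 (mod 2).
  s_2 = 1 + 1 + 0 + 0 + 0 + 1 + 0 + 1 = 4 ≡ 0 (mod 2).
  s_3 = 0 + 0 + 0 + 0 + 0 + 1 + 0 + 1 = 2 ≡ 0 (mod 2).
  s_4 = 0 + 0 + 1 + 0 + 1 + 1 + 1 + 1 = 5 ≡ 1 (mod 2).
s = (1, 0, 0, 1)^T — this equals column 9 of H (binary 1001), so error is at position 9.
Correct: flip bit 9 of r = 000110011010101 to get c = 000110010010101.


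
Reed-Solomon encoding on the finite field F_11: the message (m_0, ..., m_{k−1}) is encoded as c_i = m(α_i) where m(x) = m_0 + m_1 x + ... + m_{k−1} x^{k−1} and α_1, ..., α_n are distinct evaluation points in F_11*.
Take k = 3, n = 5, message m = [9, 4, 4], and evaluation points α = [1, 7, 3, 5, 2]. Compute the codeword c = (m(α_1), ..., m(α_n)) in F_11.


c = [6, 2, 2, 8, 0]

Message polynomial: m(x) = 9 + 4·x + 4·x^2 (mod 11).
For each evaluation point α_i, compute m(α_i) mod 11:
  α_1 = 1: Horner steps 4 → 8 → 6, so m(1) = 6.
  α_2 = 7: Horner steps 4 → 10 → 2, so m(7) = 2.
  α_3 = 3: Horner steps 4 → 5 → 2, so m(3) = 2.
  α_4 = 5: Horner steps 4 → 2 → 8, so m(5) = 8.
  α_5 = 2: Horner steps 4 → 1 → 0, so m(2) = 0.
Codeword c = [6, 2, 2, 8, 0] ∈ F_11^5.


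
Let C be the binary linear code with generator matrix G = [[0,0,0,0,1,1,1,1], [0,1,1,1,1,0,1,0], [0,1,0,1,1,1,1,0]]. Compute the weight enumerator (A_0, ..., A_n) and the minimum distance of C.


Weight distribution: A_0 = 1, A_2 = 1, A_3 = 1, A_4 = 2, A_5 = 3. Minimum distance d = 2.

Enumerate all 2^3 = 8 messages m ∈ F_2^3.
For each, compute codeword c = mG in F_2^8, then tally its weight.
  m = 000 → c = 00000000, weight = 0.
  m = 100 → c = 00001111, weight = 4.
  m = 010 → c = 01111010, weight = 5.
  m = 110 → c = 01110101, weight = 5.
  m = 001 → c = 01011110, weight = 5.
  m = 101 → c = 01010001, weight = 3.
  m = 011 → c = 00100100, weight = 2.
  m = 111 → c = 00101011, weight = 4.
Tally weights:
  weight 0: 1 codewords.
  weight 2: 1 codewords.
  weight 3: 1 codewords.
  weight 4: 2 codewords.
  weight 5: 3 codewords.
Minimum distance d = smallest w > 0 with A_w > 0 = 2.
Sanity: Σ A_w = 8 = 2^3 = 8 ✓.


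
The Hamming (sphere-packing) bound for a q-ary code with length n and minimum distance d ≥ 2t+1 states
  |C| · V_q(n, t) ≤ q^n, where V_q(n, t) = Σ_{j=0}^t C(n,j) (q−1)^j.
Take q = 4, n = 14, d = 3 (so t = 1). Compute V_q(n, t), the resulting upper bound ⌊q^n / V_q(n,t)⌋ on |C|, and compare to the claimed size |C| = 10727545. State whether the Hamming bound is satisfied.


V_q(n, t) = 43, q^n = 268435456, Hamming bound = 6242685, |C| = 10727545 > bound (violated).

Step 1: Compute V_q(n, t) = Σ_{j=0}^1 C(n, j) (q−1)^j.
  j = 0: C(14,0)·(3)^0 = 1·1 = 1.
  j = 1: C(14,1)·(3)^1 = 14·3 = 42.
  V_q(n, t) = 1 + 42 = 43.
Step 2: q^n = 4^14 = 268435456.
Step 3: Hamming bound ⌊q^n / V_q(n,t)⌋ = ⌊268435456/43⌋ = 6242685.
Step 4: Compare |C| = 10727545 to 6242685: violated.
The claimed |C| lies above the Hamming bound, so no 4-ary code of length 14 with d ≥ 3 can have 10727545 codewords.


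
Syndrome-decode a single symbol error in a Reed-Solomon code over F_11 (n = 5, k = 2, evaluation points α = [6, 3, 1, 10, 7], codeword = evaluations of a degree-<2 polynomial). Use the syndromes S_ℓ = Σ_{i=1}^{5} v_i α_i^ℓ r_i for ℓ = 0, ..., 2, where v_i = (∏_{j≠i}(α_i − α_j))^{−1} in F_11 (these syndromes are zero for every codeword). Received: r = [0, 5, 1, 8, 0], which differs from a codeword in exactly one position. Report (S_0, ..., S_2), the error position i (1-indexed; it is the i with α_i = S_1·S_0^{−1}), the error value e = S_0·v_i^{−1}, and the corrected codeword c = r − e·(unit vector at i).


S = (4, 6, 9), error at position 5, error magnitude e = 9, c = [0, 5, 1, 8, 2].

Step 1: column multipliers v_i = (∏_{j≠i}(α_i − α_j))^{−1} mod 11.
  i = 1 (α = 6): (6−3)(6−1)(6−10)(6−7) = 3·5·(−4)·(−1) = 60 ≡ 5, so v_1 = 5^{−1} = 9 (mod 11).
  i = 2 (α = 3): (3−6)(3−1)(3−10)(3−7) = (−3)·2·(−7)·(−4) = −168 ≡ 8, so v_2 = 8^{−1} = 7 (mod 11).
  i = 3 (α = 1): (1−6)(1−3)(1−10)(1−7) = (−5)·(−2)·(−9)·(−6) = 540 ≡ 1, so v_3 = 1^{−1} = 1 (mod 11).
  i = 4 (α = 10): (10−6)(10−3)(10−1)(10−7) = 4·7·9·3 = 756 ≡ 8, so v_4 = 8^{−1} = 7 (mod 11).
  i = 5 (α = 7): (7−6)(7−3)(7−1)(7−10) = 1·4·6·(−3) = −72 ≡ 5, so v_5 = 5^{−1} = 9 (mod 11).
  v = [9, 7, 1, 7, 9].
Step 2: syndromes of r = [0, 5, 1, 8, 0] (all sums mod 11).
  S_0 = Σ v_i r_i = 9·0 + 7·5 + 1·1 + 7·8 + 9·0 = 92 ≡ 4.
  S_1 = Σ v_i α_i r_i = 9·6·0 + 7·3·5 + 1·1·1 + 7·10·8 + 9·7·0 = 666 ≡ 6.
  α_i^2 mod 11 = [3, 9, 1, 1, 5].
  S_2 = Σ v_i α_i^2 r_i = 9·3·0 + 7·9·5 + 1·1·1 + 7·1·8 + 9·5·0 = 372 ≡ 9.
  S = (4, 6, 9) ≠ 0, so r is not a codeword (an error is present).
Step 3: locate the error. For a single error e at position i, S_ℓ = v_i·e·α_i^ℓ, so α_err = S_1/S_0.
  S_0^{−1} = 4^{−1} = 3 (mod 11), so α_err = 6·3 = 18 ≡ 7 = α_5. Error position i = 5.
  Consistency check: S_2/S_1 = 9·2 = 18 ≡ 7 = α_err ✓ (single-error assumption holds).
Step 4: error magnitude e = S_0/v_5 = S_0·∏_{j≠5}(α_5 − α_j) = 4·5 = 20 ≡ 9 (mod 11).
Step 5: correct position 5: c_5 = r_5 − e = 0 − 9 ≡ 2 (mod 11). Hence c = [0, 5, 1, 8, 2].
  Check: interpolating c through the α_i gives m(x) = 10 + 2·x (degree < 2) with m(α_i) = c_i for every i, so c is indeed a codeword.


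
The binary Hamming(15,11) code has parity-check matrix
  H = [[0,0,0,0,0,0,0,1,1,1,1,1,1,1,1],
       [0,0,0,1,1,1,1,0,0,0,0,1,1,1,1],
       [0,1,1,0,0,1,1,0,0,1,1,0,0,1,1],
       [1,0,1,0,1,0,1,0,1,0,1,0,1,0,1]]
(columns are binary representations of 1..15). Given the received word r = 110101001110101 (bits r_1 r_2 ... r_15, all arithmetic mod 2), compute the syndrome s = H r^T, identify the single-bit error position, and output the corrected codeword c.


s = (1, 0, 1, 1)^T, error position = 11, corrected codeword c = 110101001100101

Compute s = H r^T mod 2 one row at a time:
  s_1 = 0 + 1 + 1 + 1 + 0 + 1 + 0 + 1 = 5 ≡ 1 (mod 2).
  s_2 = 1 + 0 + 1 + 0 + 0 + 1 + 0 + 1 = 4 ≡ 0 (mod 2).
  s_3 = 1 + 0 + 1 + 0 + 1 + 1 + 0 + 1 = 5 ≡ 1 (mod 2).
  s_4 = 1 + 0 + 0 + 0 + 1 + 1 + 1 + 1 = 5 ≡ 1 (mod 2).
s = (1, 0, 1, 1)^T — this equals column 11 of H (binary 1011), so error is at position 11.
Correct: flip bit 11 of r = 110101001110101 to get c = 110101001100101.


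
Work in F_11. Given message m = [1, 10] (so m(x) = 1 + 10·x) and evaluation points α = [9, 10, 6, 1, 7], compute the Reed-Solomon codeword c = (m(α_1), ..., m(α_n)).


c = [3, 2, 6, 0, 5]

Message polynomial: m(x) = 1 + 10·x (mod 11).
For each evaluation point α_i, compute m(α_i) mod 11:
  α_1 = 9: Horner steps 10 → 3, so m(9) = 3.
  α_2 = 10: Horner steps 10 → 2, so m(10) = 2.
  α_3 = 6: Horner steps 10 → 6, so m(6) = 6.
  α_4 = 1: Horner steps 10 → 0, so m(1) = 0.
  α_5 = 7: Horner steps 10 → 5, so m(7) = 5.
Codeword c = [3, 2, 6, 0, 5] ∈ F_11^5.


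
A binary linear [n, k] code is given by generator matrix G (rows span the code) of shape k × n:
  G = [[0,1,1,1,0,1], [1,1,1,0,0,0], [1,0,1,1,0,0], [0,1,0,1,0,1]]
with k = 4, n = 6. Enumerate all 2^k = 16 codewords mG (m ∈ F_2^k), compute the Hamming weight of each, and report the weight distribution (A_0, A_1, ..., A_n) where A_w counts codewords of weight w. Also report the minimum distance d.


Weight distribution: A_0 = 1, A_1 = 2, A_2 = 4, A_3 = 6, A_4 = 3. Minimum distance d = 1.

Enumerate all 2^4 = 16 messages m ∈ F_2^4.
For each, compute codeword c = mG in F_2^6, then tally its weight.
  m = 0000 → c = 000000, weight = 0.
  m = 1000 → c = 011101, weight = 4.
  m = 0100 → c = 111000, weight = 3.
  m = 1100 → c = 100101, weight = 3.
  m = 0010 → c = 101100, weight = 3.
  m = 1010 → c = 110001, weight = 3.
  m = 0110 → c = 010100, weight = 2.
  m = 1110 → c = 001001, weight = 2.
  m = 0001 → c = 010101, weight = 3.
  m = 1001 → c = 001000, weight = 1.
  m = 0101 → c = 101101, weight = 4.
  m = 1101 → c = 110000, weight = 2.
  m = 0011 → c = 111001, weight = 4.
  m = 1011 → c = 100100, weight = 2.
  m = 0111 → c = 000001, weight = 1.
  m = 1111 → c = 011100, weight = 3.
Tally weights:
  weight 0: 1 codewords.
  weight 1: 2 codewords.
  weight 2: 4 codewords.
  weight 3: 6 codewords.
  weight 4: 3 codewords.
Minimum distance d = smallest w > 0 with A_w > 0 = 1.
Sanity: Σ A_w = 16 = 2^4 = 16 ✓.


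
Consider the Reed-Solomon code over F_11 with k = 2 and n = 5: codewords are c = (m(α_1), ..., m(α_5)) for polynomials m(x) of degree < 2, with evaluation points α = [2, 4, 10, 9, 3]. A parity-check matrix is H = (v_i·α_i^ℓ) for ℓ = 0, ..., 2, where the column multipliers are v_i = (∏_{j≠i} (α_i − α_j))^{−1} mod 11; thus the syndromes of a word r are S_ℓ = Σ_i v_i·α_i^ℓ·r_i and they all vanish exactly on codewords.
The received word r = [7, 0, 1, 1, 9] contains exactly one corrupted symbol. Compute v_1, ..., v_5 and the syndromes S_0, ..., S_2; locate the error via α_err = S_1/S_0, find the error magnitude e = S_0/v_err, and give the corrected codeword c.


S = (9, 4, 3), error at position 4, error magnitude e = 2, c = [7, 0, 1, 10, 9].

Step 1: column multipliers v_i = (∏_{j≠i}(α_i − α_j))^{−1} mod 11.
  i = 1 (α = 2): (2−4)(2−10)(2−9)(2−3) = (−2)·(−8)·(−7)·(−1) = 112 ≡ 2, so v_1 = 2^{−1} = 6 (mod 11).
  i = 2 (α = 4): (4−2)(4−10)(4−9)(4−3) = 2·(−6)·(−5)·1 = 60 ≡ 5, so v_2 = 5^{−1} = 9 (mod 11).
  i = 3 (α = 10): (10−2)(10−4)(10−9)(10−3) = 8·6·1·7 = 336 ≡ 6, so v_3 = 6^{−1} = 2 (mod 11).
  i = 4 (α = 9): (9−2)(9−4)(9−10)(9−3) = 7·5·(−1)·6 = −210 ≡ 10, so v_4 = 10^{−1} = 10 (mod 11).
  i = 5 (α = 3): (3−2)(3−4)(3−10)(3−9) = 1·(−1)·(−7)·(−6) = −42 ≡ 2, so v_5 = 2^{−1} = 6 (mod 11).
  v = [6, 9, 2, 10, 6].
Step 2: syndromes of r = [7, 0, 1, 1, 9] (all sums mod 11).
  S_0 = Σ v_i r_i = 6·7 + 9·0 + 2·1 + 10·1 + 6·9 = 108 ≡ 9.
  S_1 = Σ v_i α_i r_i = 6·2·7 + 9·4·0 + 2·10·1 + 10·9·1 + 6·3·9 = 356 ≡ 4.
  α_i^2 mod 11 = [4, 5, 1, 4, 9].
  S_2 = Σ v_i α_i^2 r_i = 6·4·7 + 9·5·0 + 2·1·1 + 10·4·1 + 6·9·9 = 696 ≡ 3.
  S = (9, 4, 3) ≠ 0, so r is not a codeword (an error is present).
Step 3: locate the error. For a single error e at position i, S_ℓ = v_i·e·α_i^ℓ, so α_err = S_1/S_0.
  S_0^{−1} = 9^{−1} = 5 (mod 11), so α_err = 4·5 = 20 ≡ 9 = α_4. Error position i = 4.
  Consistency check: S_2/S_1 = 3·3 = 9 ≡ 9 = α_err ✓ (single-error assumption holds).
Step 4: error magnitude e = S_0/v_4 = S_0·∏_{j≠4}(α_4 − α_j) = 9·10 = 90 ≡ 2 (mod 11).
Step 5: correct position 4: c_4 = r_4 − e = 1 − 2 ≡ 10 (mod 11). Hence c = [7, 0, 1, 10, 9].
  Check: interpolating c through the α_i gives m(x) = 3 + 2·x (degree < 2) with m(α_i) = c_i for every i, so c is indeed a codeword.


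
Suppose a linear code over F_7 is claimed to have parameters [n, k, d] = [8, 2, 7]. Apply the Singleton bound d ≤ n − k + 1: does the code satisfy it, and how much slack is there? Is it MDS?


Singleton RHS = n − k + 1 = 7, slack = 0, bound satisfied, MDS.

Singleton bound: d ≤ n − k + 1.
Here n = 8, k = 2, so n − k + 1 = 7.
Given d = 7, check d ≤ 7: YES.
Slack = (n − k + 1) − d = 0.
The code is MDS (slack = 0).
Description: the claimed parameters are [8, 2, 7]_7; such a code would be MDS (meets Singleton bound).


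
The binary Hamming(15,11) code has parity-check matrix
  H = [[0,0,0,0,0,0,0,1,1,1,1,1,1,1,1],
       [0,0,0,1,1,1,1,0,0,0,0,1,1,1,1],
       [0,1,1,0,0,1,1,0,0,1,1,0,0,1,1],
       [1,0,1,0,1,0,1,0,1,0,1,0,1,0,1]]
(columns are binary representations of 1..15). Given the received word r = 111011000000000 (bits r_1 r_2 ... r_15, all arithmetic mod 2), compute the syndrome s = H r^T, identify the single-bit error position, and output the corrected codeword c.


s = (0, 0, 1, 1)^T, error position = 3, corrected codeword c = 110011000000000

Compute s = H r^T mod 2 one row at a time:
  s_1 = 0 + 0 + 0 + 0 + 0 + 0 + 0 + 0 = 0 ≡ 0 (mod 2).
  s_2 = 0 + 1 + 1 + 0 + 0 + 0 + 0 + 0 = 2 ≡ 0 (mod 2).
  s_3 = 1 + 1 + 1 + 0 + 0 + 0 + 0 + 0 = 3 ≡ 1 (mod 2).
  s_4 = 1 + 1 + 1 + 0 + 0 + 0 + 0 + 0 = 3 ≡ 1 (mod 2).
s = (0, 0, 1, 1)^T — this equals column 3 of H (binary 0011), so error is at position 3.
Correct: flip bit 3 of r = 111011000000000 to get c = 110011000000000.


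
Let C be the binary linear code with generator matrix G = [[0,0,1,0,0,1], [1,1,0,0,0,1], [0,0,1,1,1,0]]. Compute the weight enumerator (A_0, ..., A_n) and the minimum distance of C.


Weight distribution: A_0 = 1, A_2 = 1, A_3 = 4, A_4 = 1, A_6 = 1. Minimum distance d = 2.

Enumerate all 2^3 = 8 messages m ∈ F_2^3.
For each, compute codeword c = mG in F_2^6, then tally its weight.
  m = 000 → c = 000000, weight = 0.
  m = 100 → c = 001001, weight = 2.
  m = 010 → c = 110001, weight = 3.
  m = 110 → c = 111000, weight = 3.
  m = 001 → c = 001110, weight = 3.
  m = 101 → c = 000111, weight = 3.
  m = 011 → c = 111111, weight = 6.
  m = 111 → c = 110110, weight = 4.
Tally weights:
  weight 0: 1 codewords.
  weight 2: 1 codewords.
  weight 3: 4 codewords.
  weight 4: 1 codewords.
  weight 6: 1 codewords.
Minimum distance d = smallest w > 0 with A_w > 0 = 2.
Sanity: Σ A_w = 8 = 2^3 = 8 ✓.
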